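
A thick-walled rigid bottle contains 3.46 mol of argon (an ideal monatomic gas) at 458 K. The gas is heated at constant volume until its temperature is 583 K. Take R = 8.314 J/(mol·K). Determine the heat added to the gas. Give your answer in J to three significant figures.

Constant volume ⇒ W = 0, so Q = ΔU = nCᵥΔT with Cᵥ = 3R/2 = 12.47 J/(mol·K).
ΔU = (3.46)(12.47)(583 − 458) = 5394 J.

Q ≈ 5390 J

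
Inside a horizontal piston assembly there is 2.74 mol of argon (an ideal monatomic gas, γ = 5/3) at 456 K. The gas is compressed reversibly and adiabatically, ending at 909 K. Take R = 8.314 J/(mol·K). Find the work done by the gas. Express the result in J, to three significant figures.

W ≈ -15500 J

Adiabatic ⇒ Q = 0, so W_by = −ΔU = nCᵥ(T₁ − T₂).
Cᵥ = 3R/2 = 12.47 J/(mol·K).
W = (2.74)(12.47)(456 − 909) = -15479 J.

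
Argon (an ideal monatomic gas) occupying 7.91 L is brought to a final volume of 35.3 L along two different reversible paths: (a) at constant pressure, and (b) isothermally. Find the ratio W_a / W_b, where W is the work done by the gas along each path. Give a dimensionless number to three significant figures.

W_a / W_b ≈ 2.32

Path (a) isobaric: W = P₁(V₂ − V₁) → W_a/(P₁V₁) = 3.463.
Path (b) isothermal: W = P₁V₁ ln(V₂/V₁) → W_b/(P₁V₁) = 1.496.
W_a / W_b = 3.463 / 1.496 = 2.315.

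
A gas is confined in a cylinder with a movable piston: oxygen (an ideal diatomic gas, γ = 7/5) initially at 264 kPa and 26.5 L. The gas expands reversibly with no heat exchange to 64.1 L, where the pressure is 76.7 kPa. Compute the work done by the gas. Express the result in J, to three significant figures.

W ≈ 5200 J

Adiabatic: W = (P₁V₁ − P₂V₂)/(γ − 1) with γ = 7/5.
P₁V₁ = 6996 J, P₂V₂ = 4916 J.
W = (6996 − 4916) / 0.4 = 5199 J.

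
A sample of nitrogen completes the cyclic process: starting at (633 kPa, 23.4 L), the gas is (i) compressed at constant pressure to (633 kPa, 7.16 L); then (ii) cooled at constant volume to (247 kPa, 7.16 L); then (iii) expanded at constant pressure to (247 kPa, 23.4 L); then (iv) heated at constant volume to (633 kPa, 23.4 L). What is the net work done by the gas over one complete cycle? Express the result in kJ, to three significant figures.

Constant-volume legs do no work.
W(i) = (633)(7.16 − 23.4) = -10280 J; W(iii) = (247)(23.4 − 7.16) = 4011 J.
W_net = -10280 + 4011 = -6269 J (the counter-clockwise enclosed area).

W_net ≈ -6.27 kJ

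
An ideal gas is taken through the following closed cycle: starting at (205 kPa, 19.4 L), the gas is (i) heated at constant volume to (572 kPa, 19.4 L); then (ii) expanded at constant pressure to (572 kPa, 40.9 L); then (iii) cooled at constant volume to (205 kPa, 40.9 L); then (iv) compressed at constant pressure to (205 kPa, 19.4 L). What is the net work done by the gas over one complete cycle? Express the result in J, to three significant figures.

Constant-volume legs do no work.
W(ii) = (572)(40.9 − 19.4) = 12298 J; W(iv) = (205)(19.4 − 40.9) = -4408 J.
W_net = 12298 − 4408 = 7890 J (the clockwise enclosed area).

W_net ≈ 7890 J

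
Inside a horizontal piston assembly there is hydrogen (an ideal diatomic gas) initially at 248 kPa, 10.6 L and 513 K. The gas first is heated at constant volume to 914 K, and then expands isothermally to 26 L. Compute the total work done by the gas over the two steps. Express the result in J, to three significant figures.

W_total ≈ 4200 J

Step 1 (isochoric): W = 0 (constant volume).
After step 1: P = 441.9 kPa (V unchanged).
Step 2 (isothermal): W = P₁V₁ ln(V₂/V₁) = (4684) ln(26/10.6) = 4202 J.
W_total = 0 + 4202 = 4202 J.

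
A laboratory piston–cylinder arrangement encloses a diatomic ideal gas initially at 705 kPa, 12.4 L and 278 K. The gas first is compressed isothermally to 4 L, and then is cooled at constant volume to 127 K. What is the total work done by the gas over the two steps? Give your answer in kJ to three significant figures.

W_total ≈ -9.89 kJ

Step 1 (isothermal): W = P₁V₁ ln(V₂/V₁) = (8742) ln(4/12.4) = -9891 J.
Step 2 (isochoric): W = 0 (constant volume).
W_total = -9891 + 0 = -9891 J.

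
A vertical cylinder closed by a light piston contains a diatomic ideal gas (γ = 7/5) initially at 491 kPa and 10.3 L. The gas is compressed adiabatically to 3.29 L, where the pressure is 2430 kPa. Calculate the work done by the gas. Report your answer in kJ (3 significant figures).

W ≈ -7.34 kJ

Adiabatic: W = (P₁V₁ − P₂V₂)/(γ − 1) with γ = 7/5.
P₁V₁ = 5057 J, P₂V₂ = 7995 J.
W = (5057 − 7995) / 0.4 = -7344 J.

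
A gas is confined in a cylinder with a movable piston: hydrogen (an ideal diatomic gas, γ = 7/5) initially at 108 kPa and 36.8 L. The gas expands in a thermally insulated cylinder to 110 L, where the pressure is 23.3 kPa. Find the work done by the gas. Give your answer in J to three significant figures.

W ≈ 3530 J

Adiabatic: W = (P₁V₁ − P₂V₂)/(γ − 1) with γ = 7/5.
P₁V₁ = 3974 J, P₂V₂ = 2563 J.
W = (3974 − 2563) / 0.4 = 3528 J.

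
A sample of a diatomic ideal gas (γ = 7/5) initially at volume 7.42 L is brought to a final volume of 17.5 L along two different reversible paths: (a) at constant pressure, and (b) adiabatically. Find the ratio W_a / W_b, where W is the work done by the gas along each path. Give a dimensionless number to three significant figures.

Path (a) isobaric: W = P₁(V₂ − V₁) → W_a/(P₁V₁) = 1.358.
Path (b) adiabatic: W = P₁V₁(1 − (V₁/V₂)^(γ−1))/(γ−1) → W_b/(P₁V₁) = 0.7263.
W_a / W_b = 1.358 / 0.7263 = 1.87.

W_a / W_b ≈ 1.87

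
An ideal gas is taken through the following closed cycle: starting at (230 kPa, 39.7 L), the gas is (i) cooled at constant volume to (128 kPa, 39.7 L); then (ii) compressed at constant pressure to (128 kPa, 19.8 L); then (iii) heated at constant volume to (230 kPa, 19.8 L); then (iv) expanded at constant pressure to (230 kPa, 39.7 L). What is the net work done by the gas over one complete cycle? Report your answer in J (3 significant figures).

W_net ≈ 2030 J

Constant-volume legs do no work.
W(ii) = (128)(19.8 − 39.7) = -2547 J; W(iv) = (230)(39.7 − 19.8) = 4577 J.
W_net = -2547 + 4577 = 2030 J (the clockwise enclosed area).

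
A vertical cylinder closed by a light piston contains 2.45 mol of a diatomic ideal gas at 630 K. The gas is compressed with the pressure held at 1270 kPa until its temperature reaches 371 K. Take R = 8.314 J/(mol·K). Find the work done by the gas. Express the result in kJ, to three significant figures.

W ≈ -5.28 kJ

Isobaric: W = P ΔV = nR ΔT.
W = (2.45)(8.314)(371 − 630) = -5276 J.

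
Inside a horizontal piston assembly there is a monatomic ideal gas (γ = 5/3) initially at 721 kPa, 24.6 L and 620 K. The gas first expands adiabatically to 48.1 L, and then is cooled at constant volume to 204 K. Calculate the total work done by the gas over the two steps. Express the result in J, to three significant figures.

Step 1 (adiabatic): W = (P₁V₁ − P₂V₂)/(γ−1) = (17737 − 11343)/0.667 = 9590 J.
Step 2 (isochoric): W = 0 (constant volume).
W_total = 9590 + 0 = 9590 J.

W_total ≈ 9590 J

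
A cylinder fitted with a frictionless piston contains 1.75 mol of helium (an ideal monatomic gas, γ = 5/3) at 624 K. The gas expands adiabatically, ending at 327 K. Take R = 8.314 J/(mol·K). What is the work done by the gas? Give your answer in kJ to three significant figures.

W ≈ 6.48 kJ

Adiabatic ⇒ Q = 0, so W_by = −ΔU = nCᵥ(T₁ − T₂).
Cᵥ = 3R/2 = 12.47 J/(mol·K).
W = (1.75)(12.47)(624 − 327) = 6482 J.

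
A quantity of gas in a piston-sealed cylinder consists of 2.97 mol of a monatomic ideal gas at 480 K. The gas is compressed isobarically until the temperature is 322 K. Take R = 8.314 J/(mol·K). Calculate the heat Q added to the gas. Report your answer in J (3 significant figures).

Isobaric: W = nRΔT = (2.97)(8.314)(-158) = -3901 J.
ΔU = nCᵥΔT with Cᵥ = 3R/2: ΔU = (2.97)(12.47)(-158) = -5852 J.
Q = ΔU + W = -5852 − 3901 = -9754 J.

Q ≈ -9750 J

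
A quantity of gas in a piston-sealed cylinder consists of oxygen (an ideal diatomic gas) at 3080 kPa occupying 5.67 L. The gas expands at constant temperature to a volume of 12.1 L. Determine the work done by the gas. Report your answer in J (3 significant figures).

W ≈ 13200 J

Isothermal: W = nRT ln(V₂/V₁) = P₁V₁ ln(V₂/V₁).
P₁V₁ = (3080 kPa)(5.67 L) = 17464 J.
W = 17464 × ln(12.1/5.67) = 17464 × 0.758
W_by_gas = 13238 J.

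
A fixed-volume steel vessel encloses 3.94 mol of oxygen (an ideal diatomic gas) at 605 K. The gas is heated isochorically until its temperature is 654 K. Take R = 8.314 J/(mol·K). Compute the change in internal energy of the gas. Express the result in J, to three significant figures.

Constant volume ⇒ W = 0, so Q = ΔU = nCᵥΔT with Cᵥ = 5R/2 = 20.79 J/(mol·K).
ΔU = (3.94)(20.79)(654 − 605) = 4013 J.

ΔU ≈ 4010 J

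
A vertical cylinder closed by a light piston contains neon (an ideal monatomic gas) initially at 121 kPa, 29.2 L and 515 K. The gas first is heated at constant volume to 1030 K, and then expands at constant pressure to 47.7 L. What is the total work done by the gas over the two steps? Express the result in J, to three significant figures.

Step 1 (isochoric): W = 0 (constant volume).
After step 1: P = 242 kPa (V unchanged).
Step 2 (isobaric): W = PΔV = (242 kPa)(47.7 − 29.2 L) = 4477 J.
W_total = 0 + 4477 = 4477 J.

W_total ≈ 4480 J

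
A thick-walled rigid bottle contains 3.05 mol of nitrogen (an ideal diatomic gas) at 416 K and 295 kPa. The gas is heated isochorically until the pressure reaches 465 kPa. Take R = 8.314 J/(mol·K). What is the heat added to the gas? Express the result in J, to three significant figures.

Constant volume ⇒ W = 0, so Q = ΔU = nCᵥΔT with Cᵥ = 5R/2 = 20.79 J/(mol·K).
At constant V, T₂/T₁ = P₂/P₁ ⇒ ΔT = T₁(P₂/P₁ − 1) = 416·(465/295 − 1) = 239.7 K.
ΔU = (3.05)(20.79)(239.7) = 15197 J.

Q ≈ 15200 J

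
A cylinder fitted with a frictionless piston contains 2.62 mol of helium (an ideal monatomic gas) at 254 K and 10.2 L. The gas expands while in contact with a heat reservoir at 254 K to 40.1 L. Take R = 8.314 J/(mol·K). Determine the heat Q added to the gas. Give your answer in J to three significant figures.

Q ≈ 7570 J

Isothermal ⇒ ΔU = 0, so Q = W = nRT ln(V₂/V₁).
Q = (2.62)(8.314)(254) ln(40.1/10.2) = 5533 × 1.369 = 7574 J.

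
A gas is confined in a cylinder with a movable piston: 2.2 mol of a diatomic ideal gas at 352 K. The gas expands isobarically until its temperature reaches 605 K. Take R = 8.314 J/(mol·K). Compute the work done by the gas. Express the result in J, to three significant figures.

W ≈ 4630 J

Isobaric: W = P ΔV = nR ΔT.
W = (2.2)(8.314)(605 − 352) = 4628 J.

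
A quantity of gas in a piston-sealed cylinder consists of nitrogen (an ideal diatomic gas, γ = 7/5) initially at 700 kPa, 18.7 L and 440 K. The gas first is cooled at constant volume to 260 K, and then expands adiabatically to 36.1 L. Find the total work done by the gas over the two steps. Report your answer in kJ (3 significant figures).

Step 1 (isochoric): W = 0 (constant volume).
After step 1: P = 413.6 kPa (V unchanged).
Step 2 (adiabatic): W = (P₁V₁ − P₂V₂)/(γ−1) = (7735 − 5946)/0.4 = 4474 J.
W_total = 0 + 4474 = 4474 J.

W_total ≈ 4.47 kJ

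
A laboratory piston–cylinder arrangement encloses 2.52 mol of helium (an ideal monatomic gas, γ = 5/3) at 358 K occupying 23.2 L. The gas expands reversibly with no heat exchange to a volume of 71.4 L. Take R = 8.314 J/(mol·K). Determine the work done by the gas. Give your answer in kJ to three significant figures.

Adiabatic: TV^(γ−1) = const with γ = 5/3.
T₂ = T₁ (V₁/V₂)^(γ−1) = 358 × (23.2/71.4)^0.667 = 358 × 0.4726 = 169.2 K.
W_by = nCᵥ(T₁ − T₂) = (2.52)(12.47)(358 − 169.2) = 5933 J.

W ≈ 5.93 kJ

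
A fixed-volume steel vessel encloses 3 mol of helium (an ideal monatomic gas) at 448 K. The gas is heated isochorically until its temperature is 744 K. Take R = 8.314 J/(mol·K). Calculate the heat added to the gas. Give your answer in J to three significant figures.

Q ≈ 11100 J

Constant volume ⇒ W = 0, so Q = ΔU = nCᵥΔT with Cᵥ = 3R/2 = 12.47 J/(mol·K).
ΔU = (3)(12.47)(744 − 448) = 11074 J.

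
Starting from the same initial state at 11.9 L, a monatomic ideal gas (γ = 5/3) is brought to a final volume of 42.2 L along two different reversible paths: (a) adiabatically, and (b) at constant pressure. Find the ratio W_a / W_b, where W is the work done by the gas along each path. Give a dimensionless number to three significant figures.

W_a / W_b ≈ 0.336

Path (a) adiabatic: W = P₁V₁(1 − (V₁/V₂)^(γ−1))/(γ−1) → W_a/(P₁V₁) = 0.855.
Path (b) isobaric: W = P₁(V₂ − V₁) → W_b/(P₁V₁) = 2.546.
W_a / W_b = 0.855 / 2.546 = 0.3358.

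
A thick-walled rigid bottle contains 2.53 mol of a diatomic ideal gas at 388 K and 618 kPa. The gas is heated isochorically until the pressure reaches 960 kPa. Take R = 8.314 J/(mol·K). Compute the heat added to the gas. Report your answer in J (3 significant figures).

Q ≈ 11300 J

Constant volume ⇒ W = 0, so Q = ΔU = nCᵥΔT with Cᵥ = 5R/2 = 20.79 J/(mol·K).
At constant V, T₂/T₁ = P₂/P₁ ⇒ ΔT = T₁(P₂/P₁ − 1) = 388·(960/618 − 1) = 214.7 K.
ΔU = (2.53)(20.79)(214.7) = 11291 J.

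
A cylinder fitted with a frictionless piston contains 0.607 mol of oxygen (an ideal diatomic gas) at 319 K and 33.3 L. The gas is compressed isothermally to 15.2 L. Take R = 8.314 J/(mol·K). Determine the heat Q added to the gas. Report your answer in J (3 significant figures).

Isothermal ⇒ ΔU = 0, so Q = W = nRT ln(V₂/V₁).
Q = (0.607)(8.314)(319) ln(15.2/33.3) = 1610 × -0.7843 = -1263 J.

Q ≈ -1260 J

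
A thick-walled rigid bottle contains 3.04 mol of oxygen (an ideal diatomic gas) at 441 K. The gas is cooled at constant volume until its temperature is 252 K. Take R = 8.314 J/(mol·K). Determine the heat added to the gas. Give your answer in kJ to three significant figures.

Q ≈ -11.9 kJ

Constant volume ⇒ W = 0, so Q = ΔU = nCᵥΔT with Cᵥ = 5R/2 = 20.79 J/(mol·K).
ΔU = (3.04)(20.79)(252 − 441) = -11942 J.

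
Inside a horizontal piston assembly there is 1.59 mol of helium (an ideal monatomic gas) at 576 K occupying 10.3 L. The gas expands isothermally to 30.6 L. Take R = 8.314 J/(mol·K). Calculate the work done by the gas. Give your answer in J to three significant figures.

W ≈ 8290 J

Isothermal: W = nRT ln(V₂/V₁).
W = (1.59)(8.314)(576) × ln(30.6/10.3)
  = 7614 × 1.089
W_by_gas = 8291 J.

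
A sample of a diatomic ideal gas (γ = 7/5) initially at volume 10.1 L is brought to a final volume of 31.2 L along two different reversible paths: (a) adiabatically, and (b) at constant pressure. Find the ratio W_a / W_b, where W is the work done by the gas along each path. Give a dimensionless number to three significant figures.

W_a / W_b ≈ 0.435

Path (a) adiabatic: W = P₁V₁(1 − (V₁/V₂)^(γ−1))/(γ−1) → W_a/(P₁V₁) = 0.9078.
Path (b) isobaric: W = P₁(V₂ − V₁) → W_b/(P₁V₁) = 2.089.
W_a / W_b = 0.9078 / 2.089 = 0.4345.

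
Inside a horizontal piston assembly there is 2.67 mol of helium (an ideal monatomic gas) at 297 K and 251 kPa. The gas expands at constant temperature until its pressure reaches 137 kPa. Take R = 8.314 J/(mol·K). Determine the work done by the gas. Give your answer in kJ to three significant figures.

Isothermal process: W = nRT ln(V₂/V₁) = nRT ln(P₁/P₂).
W = (2.67)(8.314)(297) × ln(251/137)
  = 6593 × ln(1.832) = 6593 × 0.6055
W_by_gas = 3992 J.

W ≈ 3.99 kJ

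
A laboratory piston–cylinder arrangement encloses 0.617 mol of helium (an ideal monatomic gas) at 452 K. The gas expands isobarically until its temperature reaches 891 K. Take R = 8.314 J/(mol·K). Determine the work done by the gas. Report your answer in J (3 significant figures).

Isobaric: W = P ΔV = nR ΔT.
W = (0.617)(8.314)(891 − 452) = 2252 J.

W ≈ 2250 J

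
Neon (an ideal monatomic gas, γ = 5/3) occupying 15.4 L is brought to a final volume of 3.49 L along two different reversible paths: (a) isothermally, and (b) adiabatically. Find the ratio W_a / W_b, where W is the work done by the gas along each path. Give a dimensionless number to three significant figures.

W_a / W_b ≈ 0.585

Path (a) isothermal: W = P₁V₁ ln(V₂/V₁) → W_a/(P₁V₁) = -1.484.
Path (b) adiabatic: W = P₁V₁(1 − (V₁/V₂)^(γ−1))/(γ−1) → W_b/(P₁V₁) = -2.535.
W_a / W_b = -1.484 / -2.535 = 0.5855.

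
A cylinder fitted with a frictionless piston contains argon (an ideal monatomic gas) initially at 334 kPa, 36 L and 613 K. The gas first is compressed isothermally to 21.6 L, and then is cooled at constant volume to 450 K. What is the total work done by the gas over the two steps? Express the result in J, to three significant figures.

Step 1 (isothermal): W = P₁V₁ ln(V₂/V₁) = (12024) ln(21.6/36) = -6142 J.
Step 2 (isochoric): W = 0 (constant volume).
W_total = -6142 + 0 = -6142 J.

W_total ≈ -6140 J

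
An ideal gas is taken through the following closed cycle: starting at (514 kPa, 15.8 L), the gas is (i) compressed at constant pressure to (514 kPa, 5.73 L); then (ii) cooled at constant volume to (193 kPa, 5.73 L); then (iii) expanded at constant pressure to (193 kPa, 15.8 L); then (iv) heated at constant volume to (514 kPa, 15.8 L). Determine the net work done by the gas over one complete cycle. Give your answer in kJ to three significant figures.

W_net ≈ -3.23 kJ

Constant-volume legs do no work.
W(i) = (514)(5.73 − 15.8) = -5176 J; W(iii) = (193)(15.8 − 5.73) = 1944 J.
W_net = -5176 + 1944 = -3232 J (the counter-clockwise enclosed area).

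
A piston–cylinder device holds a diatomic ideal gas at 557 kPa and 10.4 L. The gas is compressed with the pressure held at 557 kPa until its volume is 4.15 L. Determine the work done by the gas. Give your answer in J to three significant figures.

W ≈ -3480 J

Isobaric: W = P ΔV.
W = (557 kPa)(4.15 − 10.4 L) = (557)(-6.25) = -3481 J.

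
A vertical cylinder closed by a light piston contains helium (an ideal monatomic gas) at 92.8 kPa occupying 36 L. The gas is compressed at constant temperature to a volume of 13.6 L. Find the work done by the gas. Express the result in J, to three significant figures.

W ≈ -3250 J

Isothermal: W = nRT ln(V₂/V₁) = P₁V₁ ln(V₂/V₁).
P₁V₁ = (92.8 kPa)(36 L) = 3341 J.
W = 3341 × ln(13.6/36) = 3341 × -0.9734
W_by_gas = -3252 J.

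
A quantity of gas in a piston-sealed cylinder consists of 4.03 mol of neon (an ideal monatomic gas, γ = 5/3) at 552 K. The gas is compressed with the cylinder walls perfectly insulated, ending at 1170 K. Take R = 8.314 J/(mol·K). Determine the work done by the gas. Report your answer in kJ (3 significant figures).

W ≈ -31.1 kJ

Adiabatic ⇒ Q = 0, so W_by = −ΔU = nCᵥ(T₁ − T₂).
Cᵥ = 3R/2 = 12.47 J/(mol·K).
W = (4.03)(12.47)(552 − 1170) = -31060 J.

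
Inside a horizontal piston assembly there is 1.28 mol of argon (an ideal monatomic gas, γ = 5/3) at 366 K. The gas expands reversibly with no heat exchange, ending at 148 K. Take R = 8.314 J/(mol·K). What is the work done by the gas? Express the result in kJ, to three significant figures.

Adiabatic ⇒ Q = 0, so W_by = −ΔU = nCᵥ(T₁ − T₂).
Cᵥ = 3R/2 = 12.47 J/(mol·K).
W = (1.28)(12.47)(366 − 148) = 3480 J.

W ≈ 3.48 kJ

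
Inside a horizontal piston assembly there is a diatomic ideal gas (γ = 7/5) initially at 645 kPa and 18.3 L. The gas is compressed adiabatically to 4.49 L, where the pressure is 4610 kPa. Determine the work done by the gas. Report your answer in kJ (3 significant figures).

W ≈ -22.2 kJ

Adiabatic: W = (P₁V₁ − P₂V₂)/(γ − 1) with γ = 7/5.
P₁V₁ = 11804 J, P₂V₂ = 20699 J.
W = (11804 − 20699) / 0.4 = -22239 J.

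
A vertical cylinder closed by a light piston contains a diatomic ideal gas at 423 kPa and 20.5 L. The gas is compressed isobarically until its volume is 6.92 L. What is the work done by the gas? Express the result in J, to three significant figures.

W ≈ -5740 J

Isobaric: W = P ΔV.
W = (423 kPa)(6.92 − 20.5 L) = (423)(-13.58) = -5744 J.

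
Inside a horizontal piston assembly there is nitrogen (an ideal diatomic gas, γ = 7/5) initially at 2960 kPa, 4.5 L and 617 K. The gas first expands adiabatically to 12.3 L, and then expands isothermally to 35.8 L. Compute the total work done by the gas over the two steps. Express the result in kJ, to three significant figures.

Step 1 (adiabatic): W = (P₁V₁ − P₂V₂)/(γ−1) = (13320 − 8909)/0.4 = 11028 J.
After step 1: P = 724.3 kPa, V = 12.3 L, T = 412.7 K.
Step 2 (isothermal): W = P₁V₁ ln(V₂/V₁) = (8909) ln(35.8/12.3) = 9518 J.
W_total = 11028 + 9518 = 20545 J.

W_total ≈ 20.5 kJ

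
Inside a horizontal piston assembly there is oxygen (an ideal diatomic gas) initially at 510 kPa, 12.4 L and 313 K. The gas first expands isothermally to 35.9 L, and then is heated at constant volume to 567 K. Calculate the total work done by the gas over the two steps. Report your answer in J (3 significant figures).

W_total ≈ 6720 J

Step 1 (isothermal): W = P₁V₁ ln(V₂/V₁) = (6324) ln(35.9/12.4) = 6723 J.
Step 2 (isochoric): W = 0 (constant volume).
W_total = 6723 + 0 = 6723 J.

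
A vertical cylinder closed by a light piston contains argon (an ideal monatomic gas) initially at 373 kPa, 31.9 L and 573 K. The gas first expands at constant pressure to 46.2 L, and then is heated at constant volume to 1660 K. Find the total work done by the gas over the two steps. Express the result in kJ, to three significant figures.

Step 1 (isobaric): W = PΔV = (373 kPa)(46.2 − 31.9 L) = 5334 J.
Step 2 (isochoric): W = 0 (constant volume).
W_total = 5334 + 0 = 5334 J.

W_total ≈ 5.33 kJ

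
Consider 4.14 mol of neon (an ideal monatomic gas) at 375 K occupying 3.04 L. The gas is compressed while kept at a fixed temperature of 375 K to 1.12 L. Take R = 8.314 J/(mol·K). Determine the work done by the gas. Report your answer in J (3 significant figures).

W ≈ -12900 J

Isothermal: W = nRT ln(V₂/V₁).
W = (4.14)(8.314)(375) × ln(1.12/3.04)
  = 12907 × -0.9985
W_by_gas = -12888 J.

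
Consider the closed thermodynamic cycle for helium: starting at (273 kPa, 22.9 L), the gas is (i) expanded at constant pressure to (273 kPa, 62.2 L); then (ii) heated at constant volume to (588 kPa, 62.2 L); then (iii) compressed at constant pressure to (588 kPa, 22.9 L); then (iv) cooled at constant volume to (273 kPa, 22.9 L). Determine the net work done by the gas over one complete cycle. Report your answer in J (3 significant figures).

W_net ≈ -12400 J

Constant-volume legs do no work.
W(i) = (273)(62.2 − 22.9) = 10729 J; W(iii) = (588)(22.9 − 62.2) = -23108 J.
W_net = 10729 − 23108 = -12380 J (the counter-clockwise enclosed area).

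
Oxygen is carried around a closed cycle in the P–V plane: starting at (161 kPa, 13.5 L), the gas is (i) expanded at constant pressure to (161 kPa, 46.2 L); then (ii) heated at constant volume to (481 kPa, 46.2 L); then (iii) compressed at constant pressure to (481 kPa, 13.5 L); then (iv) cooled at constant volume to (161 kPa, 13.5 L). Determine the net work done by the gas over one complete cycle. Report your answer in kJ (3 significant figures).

W_net ≈ -10.5 kJ

Constant-volume legs do no work.
W(i) = (161)(46.2 − 13.5) = 5265 J; W(iii) = (481)(13.5 − 46.2) = -15729 J.
W_net = 5265 − 15729 = -10464 J (the counter-clockwise enclosed area).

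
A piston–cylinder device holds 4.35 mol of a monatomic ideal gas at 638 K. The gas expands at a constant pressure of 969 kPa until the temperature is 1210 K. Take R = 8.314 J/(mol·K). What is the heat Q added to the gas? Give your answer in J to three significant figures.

Q ≈ 51700 J

Isobaric: W = nRΔT = (4.35)(8.314)(572) = 20687 J.
ΔU = nCᵥΔT with Cᵥ = 3R/2: ΔU = (4.35)(12.47)(572) = 31030 J.
Q = ΔU + W = 31030 + 20687 = 51717 J.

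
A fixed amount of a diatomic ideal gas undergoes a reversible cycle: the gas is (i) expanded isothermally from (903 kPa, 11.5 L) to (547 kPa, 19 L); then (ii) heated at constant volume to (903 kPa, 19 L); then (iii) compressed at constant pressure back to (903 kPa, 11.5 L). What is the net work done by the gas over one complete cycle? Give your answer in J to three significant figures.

W_net ≈ -1560 J

Leg (i): W = PᵢVᵢ ln(V_f/Vᵢ) = (10384) ln(19/11.5) = 5214 J.
Leg (ii): W = 0.
Leg (iii): W = PΔV = (903)(11.5 − 19) = -6772 J.
W_net = 5214 − 6772 = -1559 J.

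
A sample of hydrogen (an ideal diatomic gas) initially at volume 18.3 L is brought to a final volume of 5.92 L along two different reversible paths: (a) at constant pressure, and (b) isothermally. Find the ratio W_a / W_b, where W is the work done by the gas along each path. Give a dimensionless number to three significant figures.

Path (a) isobaric: W = P₁(V₂ − V₁) → W_a/(P₁V₁) = -0.6765.
Path (b) isothermal: W = P₁V₁ ln(V₂/V₁) → W_b/(P₁V₁) = -1.129.
W_a / W_b = -0.6765 / -1.129 = 0.5994.

W_a / W_b ≈ 0.599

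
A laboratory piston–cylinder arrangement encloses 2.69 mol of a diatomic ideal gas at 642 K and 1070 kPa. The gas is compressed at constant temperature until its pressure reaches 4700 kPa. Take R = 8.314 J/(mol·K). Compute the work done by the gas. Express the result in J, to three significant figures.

W ≈ -21200 J

Isothermal process: W = nRT ln(V₂/V₁) = nRT ln(P₁/P₂).
W = (2.69)(8.314)(642) × ln(1070/4700)
  = 14358 × ln(0.2277) = 14358 × -1.48
W_by_gas = -21249 J.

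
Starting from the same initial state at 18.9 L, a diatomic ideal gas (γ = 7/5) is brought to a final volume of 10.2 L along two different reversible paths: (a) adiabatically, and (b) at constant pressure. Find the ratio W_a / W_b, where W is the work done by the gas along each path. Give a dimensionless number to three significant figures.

Path (a) adiabatic: W = P₁V₁(1 − (V₁/V₂)^(γ−1))/(γ−1) → W_a/(P₁V₁) = -0.6995.
Path (b) isobaric: W = P₁(V₂ − V₁) → W_b/(P₁V₁) = -0.4603.
W_a / W_b = -0.6995 / -0.4603 = 1.52.

W_a / W_b ≈ 1.52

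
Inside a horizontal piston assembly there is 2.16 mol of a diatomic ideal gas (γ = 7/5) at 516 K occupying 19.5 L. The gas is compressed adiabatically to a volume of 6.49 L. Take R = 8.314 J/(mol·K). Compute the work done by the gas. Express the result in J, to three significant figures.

Adiabatic: TV^(γ−1) = const with γ = 7/5.
T₂ = T₁ (V₁/V₂)^(γ−1) = 516 × (19.5/6.49)^0.4 = 516 × 1.553 = 801.2 K.
W_by = nCᵥ(T₁ − T₂) = (2.16)(20.79)(516 − 801.2) = -12806 J.

W ≈ -12800 J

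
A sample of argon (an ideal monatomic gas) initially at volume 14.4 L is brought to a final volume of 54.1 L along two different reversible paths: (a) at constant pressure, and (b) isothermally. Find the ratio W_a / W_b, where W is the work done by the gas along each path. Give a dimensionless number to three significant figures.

Path (a) isobaric: W = P₁(V₂ − V₁) → W_a/(P₁V₁) = 2.757.
Path (b) isothermal: W = P₁V₁ ln(V₂/V₁) → W_b/(P₁V₁) = 1.324.
W_a / W_b = 2.757 / 1.324 = 2.083.

W_a / W_b ≈ 2.08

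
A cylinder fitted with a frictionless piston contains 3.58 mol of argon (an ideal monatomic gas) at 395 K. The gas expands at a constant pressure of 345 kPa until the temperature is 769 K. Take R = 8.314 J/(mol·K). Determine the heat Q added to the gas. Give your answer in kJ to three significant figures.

Isobaric: W = nRΔT = (3.58)(8.314)(374) = 11132 J.
ΔU = nCᵥΔT with Cᵥ = 3R/2: ΔU = (3.58)(12.47)(374) = 16698 J.
Q = ΔU + W = 16698 + 11132 = 27829 J.

Q ≈ 27.8 kJ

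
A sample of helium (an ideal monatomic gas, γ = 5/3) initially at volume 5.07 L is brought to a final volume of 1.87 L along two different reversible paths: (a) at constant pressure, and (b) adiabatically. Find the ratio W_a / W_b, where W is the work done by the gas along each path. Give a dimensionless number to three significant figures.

Path (a) isobaric: W = P₁(V₂ − V₁) → W_a/(P₁V₁) = -0.6312.
Path (b) adiabatic: W = P₁V₁(1 − (V₁/V₂)^(γ−1))/(γ−1) → W_b/(P₁V₁) = -1.417.
W_a / W_b = -0.6312 / -1.417 = 0.4456.

W_a / W_b ≈ 0.446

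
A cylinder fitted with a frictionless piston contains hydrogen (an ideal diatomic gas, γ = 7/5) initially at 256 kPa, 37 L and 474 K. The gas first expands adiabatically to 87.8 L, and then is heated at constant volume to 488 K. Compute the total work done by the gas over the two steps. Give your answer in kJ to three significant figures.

W_total ≈ 6.92 kJ

Step 1 (adiabatic): W = (P₁V₁ − P₂V₂)/(γ−1) = (9472 − 6704)/0.4 = 6920 J.
Step 2 (isochoric): W = 0 (constant volume).
W_total = 6920 + 0 = 6920 J.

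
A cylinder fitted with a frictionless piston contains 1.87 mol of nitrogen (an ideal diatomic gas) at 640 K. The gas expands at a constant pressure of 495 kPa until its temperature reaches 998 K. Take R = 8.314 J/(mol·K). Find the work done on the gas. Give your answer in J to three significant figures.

W ≈ -5570 J

Isobaric: W = P ΔV = nR ΔT.
W = (1.87)(8.314)(998 − 640) = 5566 J.
Work on gas = −W_by = -5566 J.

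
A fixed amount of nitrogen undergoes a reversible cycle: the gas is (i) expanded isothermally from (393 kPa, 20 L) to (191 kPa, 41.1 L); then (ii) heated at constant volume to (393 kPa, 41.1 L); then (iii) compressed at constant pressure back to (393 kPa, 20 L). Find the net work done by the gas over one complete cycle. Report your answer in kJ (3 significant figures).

Leg (i): W = PᵢVᵢ ln(V_f/Vᵢ) = (7860) ln(41.1/20) = 5661 J.
Leg (ii): W = 0.
Leg (iii): W = PΔV = (393)(20 − 41.1) = -8292 J.
W_net = 5661 − 8292 = -2631 J.

W_net ≈ -2.63 kJ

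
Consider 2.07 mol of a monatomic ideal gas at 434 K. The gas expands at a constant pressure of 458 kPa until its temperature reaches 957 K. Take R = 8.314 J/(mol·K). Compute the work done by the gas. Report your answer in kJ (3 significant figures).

W ≈ 9.00 kJ

Isobaric: W = P ΔV = nR ΔT.
W = (2.07)(8.314)(957 − 434) = 9001 J.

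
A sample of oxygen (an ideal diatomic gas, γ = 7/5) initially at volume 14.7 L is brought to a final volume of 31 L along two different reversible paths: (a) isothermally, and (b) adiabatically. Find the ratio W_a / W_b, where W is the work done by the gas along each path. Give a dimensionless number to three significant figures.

W_a / W_b ≈ 1.16

Path (a) isothermal: W = P₁V₁ ln(V₂/V₁) → W_a/(P₁V₁) = 0.7461.
Path (b) adiabatic: W = P₁V₁(1 − (V₁/V₂)^(γ−1))/(γ−1) → W_b/(P₁V₁) = 0.6451.
W_a / W_b = 0.7461 / 0.6451 = 1.157.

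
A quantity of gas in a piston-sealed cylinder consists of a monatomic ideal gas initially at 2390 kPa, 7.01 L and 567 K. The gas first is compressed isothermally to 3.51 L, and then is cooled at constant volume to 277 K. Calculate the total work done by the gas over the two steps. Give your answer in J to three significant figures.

W_total ≈ -11600 J

Step 1 (isothermal): W = P₁V₁ ln(V₂/V₁) = (16754) ln(3.51/7.01) = -11589 J.
Step 2 (isochoric): W = 0 (constant volume).
W_total = -11589 + 0 = -11589 J.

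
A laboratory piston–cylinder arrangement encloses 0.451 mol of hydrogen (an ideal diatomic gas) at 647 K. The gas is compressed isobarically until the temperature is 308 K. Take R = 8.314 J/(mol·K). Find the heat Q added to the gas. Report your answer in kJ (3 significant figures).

Q ≈ -4.45 kJ

Isobaric: W = nRΔT = (0.451)(8.314)(-339) = -1271 J.
ΔU = nCᵥΔT with Cᵥ = 5R/2: ΔU = (0.451)(20.79)(-339) = -3178 J.
Q = ΔU + W = -3178 − 1271 = -4449 J.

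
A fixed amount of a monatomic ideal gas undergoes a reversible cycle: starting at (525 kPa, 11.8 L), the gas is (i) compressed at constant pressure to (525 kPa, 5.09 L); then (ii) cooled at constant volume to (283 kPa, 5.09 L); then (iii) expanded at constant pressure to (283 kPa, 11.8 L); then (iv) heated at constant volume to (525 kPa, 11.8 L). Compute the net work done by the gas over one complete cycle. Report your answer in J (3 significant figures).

W_net ≈ -1620 J

Constant-volume legs do no work.
W(i) = (525)(5.09 − 11.8) = -3523 J; W(iii) = (283)(11.8 − 5.09) = 1899 J.
W_net = -3523 + 1899 = -1624 J (the counter-clockwise enclosed area).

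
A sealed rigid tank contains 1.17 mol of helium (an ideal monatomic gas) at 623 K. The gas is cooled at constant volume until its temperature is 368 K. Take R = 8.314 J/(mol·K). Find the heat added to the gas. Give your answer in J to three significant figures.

Q ≈ -3720 J

Constant volume ⇒ W = 0, so Q = ΔU = nCᵥΔT with Cᵥ = 3R/2 = 12.47 J/(mol·K).
ΔU = (1.17)(12.47)(368 − 623) = -3721 J.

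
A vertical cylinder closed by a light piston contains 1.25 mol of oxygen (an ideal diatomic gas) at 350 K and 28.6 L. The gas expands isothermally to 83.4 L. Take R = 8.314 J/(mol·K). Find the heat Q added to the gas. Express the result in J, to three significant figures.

Q ≈ 3890 J

Isothermal ⇒ ΔU = 0, so Q = W = nRT ln(V₂/V₁).
Q = (1.25)(8.314)(350) ln(83.4/28.6) = 3637 × 1.07 = 3893 J.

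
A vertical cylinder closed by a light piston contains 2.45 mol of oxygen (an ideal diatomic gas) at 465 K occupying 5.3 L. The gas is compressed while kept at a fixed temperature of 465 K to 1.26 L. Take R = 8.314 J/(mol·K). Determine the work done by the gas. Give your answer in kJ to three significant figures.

W ≈ -13.6 kJ

Isothermal: W = nRT ln(V₂/V₁).
W = (2.45)(8.314)(465) × ln(1.26/5.3)
  = 9472 × -1.437
W_by_gas = -13607 J.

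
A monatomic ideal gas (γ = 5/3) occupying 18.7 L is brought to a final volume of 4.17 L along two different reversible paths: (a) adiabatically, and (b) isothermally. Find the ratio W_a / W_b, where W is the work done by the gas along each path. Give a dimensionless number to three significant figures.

Path (a) adiabatic: W = P₁V₁(1 − (V₁/V₂)^(γ−1))/(γ−1) → W_a/(P₁V₁) = -2.579.
Path (b) isothermal: W = P₁V₁ ln(V₂/V₁) → W_b/(P₁V₁) = -1.501.
W_a / W_b = -2.579 / -1.501 = 1.719.

W_a / W_b ≈ 1.72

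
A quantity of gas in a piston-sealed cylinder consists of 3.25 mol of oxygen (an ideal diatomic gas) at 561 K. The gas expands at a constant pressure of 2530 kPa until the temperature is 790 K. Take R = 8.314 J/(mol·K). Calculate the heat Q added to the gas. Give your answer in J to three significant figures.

Isobaric: W = nRΔT = (3.25)(8.314)(229) = 6188 J.
ΔU = nCᵥΔT with Cᵥ = 5R/2: ΔU = (3.25)(20.79)(229) = 15469 J.
Q = ΔU + W = 15469 + 6188 = 21657 J.

Q ≈ 21700 J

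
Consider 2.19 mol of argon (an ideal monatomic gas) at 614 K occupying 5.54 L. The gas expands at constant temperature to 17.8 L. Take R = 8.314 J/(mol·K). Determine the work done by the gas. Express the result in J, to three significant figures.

W ≈ 13000 J

Isothermal: W = nRT ln(V₂/V₁).
W = (2.19)(8.314)(614) × ln(17.8/5.54)
  = 11180 × 1.167
W_by_gas = 13049 J.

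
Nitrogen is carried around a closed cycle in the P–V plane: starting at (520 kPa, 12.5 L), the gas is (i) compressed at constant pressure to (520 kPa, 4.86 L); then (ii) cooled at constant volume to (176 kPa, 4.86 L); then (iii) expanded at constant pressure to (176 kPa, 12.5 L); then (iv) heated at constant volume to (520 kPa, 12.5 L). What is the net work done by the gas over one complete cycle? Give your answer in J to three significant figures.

Constant-volume legs do no work.
W(i) = (520)(4.86 − 12.5) = -3973 J; W(iii) = (176)(12.5 − 4.86) = 1345 J.
W_net = -3973 + 1345 = -2628 J (the counter-clockwise enclosed area).

W_net ≈ -2630 J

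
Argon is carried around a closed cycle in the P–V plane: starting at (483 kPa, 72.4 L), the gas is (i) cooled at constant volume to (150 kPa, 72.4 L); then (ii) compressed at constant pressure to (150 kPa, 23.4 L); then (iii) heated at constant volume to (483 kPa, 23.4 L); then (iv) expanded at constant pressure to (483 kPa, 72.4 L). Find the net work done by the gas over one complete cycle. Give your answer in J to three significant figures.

Constant-volume legs do no work.
W(ii) = (150)(23.4 − 72.4) = -7350 J; W(iv) = (483)(72.4 − 23.4) = 23667 J.
W_net = -7350 + 23667 = 16317 J (the clockwise enclosed area).

W_net ≈ 16300 J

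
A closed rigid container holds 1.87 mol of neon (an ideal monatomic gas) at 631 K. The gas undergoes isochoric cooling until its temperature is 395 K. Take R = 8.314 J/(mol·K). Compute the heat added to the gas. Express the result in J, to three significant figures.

Constant volume ⇒ W = 0, so Q = ΔU = nCᵥΔT with Cᵥ = 3R/2 = 12.47 J/(mol·K).
ΔU = (1.87)(12.47)(395 − 631) = -5504 J.

Q ≈ -5500 J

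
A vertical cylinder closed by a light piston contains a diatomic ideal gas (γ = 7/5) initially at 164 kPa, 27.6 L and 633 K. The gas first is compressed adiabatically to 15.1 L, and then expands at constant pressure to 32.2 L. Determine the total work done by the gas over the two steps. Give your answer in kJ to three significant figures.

W_total ≈ 3.44 kJ

Step 1 (adiabatic): W = (P₁V₁ − P₂V₂)/(γ−1) = (4526 − 5761)/0.4 = -3087 J.
After step 1: P = 381.5 kPa, V = 15.1 L, T = 805.7 K.
Step 2 (isobaric): W = PΔV = (381.5 kPa)(32.2 − 15.1 L) = 6524 J.
W_total = -3087 + 6524 = 3437 J.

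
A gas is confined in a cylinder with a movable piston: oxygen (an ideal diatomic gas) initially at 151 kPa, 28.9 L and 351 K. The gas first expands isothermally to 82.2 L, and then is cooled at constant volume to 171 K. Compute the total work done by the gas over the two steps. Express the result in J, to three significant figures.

W_total ≈ 4560 J

Step 1 (isothermal): W = P₁V₁ ln(V₂/V₁) = (4364) ln(82.2/28.9) = 4562 J.
Step 2 (isochoric): W = 0 (constant volume).
W_total = 4562 + 0 = 4562 J.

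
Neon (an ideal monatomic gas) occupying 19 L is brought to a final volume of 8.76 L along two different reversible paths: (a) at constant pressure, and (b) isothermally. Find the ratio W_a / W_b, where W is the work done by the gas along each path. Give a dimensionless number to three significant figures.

W_a / W_b ≈ 0.696

Path (a) isobaric: W = P₁(V₂ − V₁) → W_a/(P₁V₁) = -0.5389.
Path (b) isothermal: W = P₁V₁ ln(V₂/V₁) → W_b/(P₁V₁) = -0.7742.
W_a / W_b = -0.5389 / -0.7742 = 0.6961.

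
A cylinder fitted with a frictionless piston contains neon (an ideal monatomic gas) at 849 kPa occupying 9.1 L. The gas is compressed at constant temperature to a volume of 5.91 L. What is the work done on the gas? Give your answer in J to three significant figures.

W ≈ 3330 J

Isothermal: W = nRT ln(V₂/V₁) = P₁V₁ ln(V₂/V₁).
P₁V₁ = (849 kPa)(9.1 L) = 7726 J.
W = 7726 × ln(5.91/9.1) = 7726 × -0.4316
W_by_gas = -3335 J; work on gas = −W_by = 3335 J.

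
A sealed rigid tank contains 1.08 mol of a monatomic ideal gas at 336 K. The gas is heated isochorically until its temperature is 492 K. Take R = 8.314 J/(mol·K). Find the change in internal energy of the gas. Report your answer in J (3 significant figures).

Constant volume ⇒ W = 0, so Q = ΔU = nCᵥΔT with Cᵥ = 3R/2 = 12.47 J/(mol·K).
ΔU = (1.08)(12.47)(492 − 336) = 2101 J.

ΔU ≈ 2100 J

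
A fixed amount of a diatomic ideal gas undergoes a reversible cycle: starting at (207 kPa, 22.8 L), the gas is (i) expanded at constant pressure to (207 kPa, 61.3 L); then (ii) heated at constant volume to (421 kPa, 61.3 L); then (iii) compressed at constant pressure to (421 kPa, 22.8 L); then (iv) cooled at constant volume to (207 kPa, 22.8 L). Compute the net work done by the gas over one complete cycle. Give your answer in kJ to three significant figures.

W_net ≈ -8.24 kJ

Constant-volume legs do no work.
W(i) = (207)(61.3 − 22.8) = 7970 J; W(iii) = (421)(22.8 − 61.3) = -16208 J.
W_net = 7970 − 16208 = -8239 J (the counter-clockwise enclosed area).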